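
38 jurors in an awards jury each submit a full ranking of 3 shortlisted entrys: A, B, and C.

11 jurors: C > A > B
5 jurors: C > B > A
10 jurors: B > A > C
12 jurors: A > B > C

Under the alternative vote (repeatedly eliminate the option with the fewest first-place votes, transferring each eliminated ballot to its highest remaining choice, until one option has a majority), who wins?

A

Round 1: C 16, A 12, B 10. B has the fewest and is eliminated.
Round 2: A 22, C 16. A has a majority.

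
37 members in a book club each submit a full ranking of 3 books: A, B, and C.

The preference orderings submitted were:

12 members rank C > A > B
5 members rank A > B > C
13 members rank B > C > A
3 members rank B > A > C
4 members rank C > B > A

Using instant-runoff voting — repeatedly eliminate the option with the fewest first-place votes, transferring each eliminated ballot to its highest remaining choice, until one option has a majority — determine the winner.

Round 1: B 16, C 16, A 5. A has the fewest and is eliminated.
Round 2: B 21, C 16. B has a majority.

B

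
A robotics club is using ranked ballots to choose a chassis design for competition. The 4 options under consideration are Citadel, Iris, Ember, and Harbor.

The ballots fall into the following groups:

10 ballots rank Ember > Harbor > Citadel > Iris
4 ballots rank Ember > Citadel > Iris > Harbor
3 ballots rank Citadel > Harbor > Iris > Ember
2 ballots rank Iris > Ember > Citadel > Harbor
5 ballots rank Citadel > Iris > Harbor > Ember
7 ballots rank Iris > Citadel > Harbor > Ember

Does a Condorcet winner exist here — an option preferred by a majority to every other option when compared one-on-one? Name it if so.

No Condorcet winner

Head-to-head results (31 voters total):
Citadel vs Iris: Citadel wins 22–9.
Citadel vs Ember: Ember wins 16–15.
Citadel vs Harbor: Citadel wins 21–10.
Iris vs Ember: Iris wins 17–14.
Iris vs Harbor: Iris wins 18–13.
Ember vs Harbor: Ember wins 16–15.
No candidate beats all others: Citadel beats Iris beats Ember beats Citadel, a majority cycle.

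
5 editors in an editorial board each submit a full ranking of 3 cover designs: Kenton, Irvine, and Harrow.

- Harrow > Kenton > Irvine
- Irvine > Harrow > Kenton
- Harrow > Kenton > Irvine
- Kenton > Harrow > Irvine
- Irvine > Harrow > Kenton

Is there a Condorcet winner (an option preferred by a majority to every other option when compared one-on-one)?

Head-to-head results (5 voters total):
Kenton vs Irvine: Kenton wins 3–2.
Kenton vs Harrow: Harrow wins 4–1.
Irvine vs Harrow: Harrow wins 3–2.
Harrow beats each rival — Kenton (4–1), Irvine (3–2) — so Harrow is the Condorcet winner.

Yes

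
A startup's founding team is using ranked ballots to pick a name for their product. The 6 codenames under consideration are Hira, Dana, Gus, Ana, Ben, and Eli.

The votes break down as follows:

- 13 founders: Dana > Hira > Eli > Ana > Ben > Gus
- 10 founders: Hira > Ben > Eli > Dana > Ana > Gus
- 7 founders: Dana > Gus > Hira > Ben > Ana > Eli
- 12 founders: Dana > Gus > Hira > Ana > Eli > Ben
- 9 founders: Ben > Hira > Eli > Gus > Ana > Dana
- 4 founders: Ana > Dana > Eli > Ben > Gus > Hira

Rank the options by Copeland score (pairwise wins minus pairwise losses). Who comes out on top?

Pairwise results:
  Hira vs Dana: Dana wins 36–19.
  Hira vs Gus: Hira wins 32–23.
  Hira vs Ana: Hira wins 51–4.
  Hira vs Ben: Hira wins 42–13.
  Hira vs Eli: Hira wins 51–4.
  Dana vs Gus: Dana wins 46–9.
  Dana vs Ana: Dana wins 42–13.
  Dana vs Ben: Dana wins 36–19.
  Dana vs Eli: Dana wins 36–19.
  Gus vs Ana: Gus wins 28–27.
  Gus vs Ben: Ben wins 36–19.
  Gus vs Eli: Eli wins 36–19.
  Ana vs Ben: Ana wins 29–26.
  Ana vs Eli: Eli wins 32–23.
  Ben vs Eli: Eli wins 29–26.
Copeland scores (wins − losses):
  Hira: 4 − 1 = 3
  Dana: 5 − 0 = 5
  Gus: 1 − 4 = -3
  Ana: 1 − 4 = -3
  Ben: 1 − 4 = -3
  Eli: 3 − 2 = 1
Dana has the best Copeland score.

Dana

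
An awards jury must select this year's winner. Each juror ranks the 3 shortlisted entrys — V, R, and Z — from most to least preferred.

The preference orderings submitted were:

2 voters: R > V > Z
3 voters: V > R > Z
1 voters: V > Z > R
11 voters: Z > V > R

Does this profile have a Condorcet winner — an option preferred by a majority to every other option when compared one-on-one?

Yes

Head-to-head results (17 voters total):
V vs R: V wins 15–2.
V vs Z: Z wins 11–6.
R vs Z: Z wins 12–5.
Z beats each rival — V (11–6), R (12–5) — so Z is the Condorcet winner.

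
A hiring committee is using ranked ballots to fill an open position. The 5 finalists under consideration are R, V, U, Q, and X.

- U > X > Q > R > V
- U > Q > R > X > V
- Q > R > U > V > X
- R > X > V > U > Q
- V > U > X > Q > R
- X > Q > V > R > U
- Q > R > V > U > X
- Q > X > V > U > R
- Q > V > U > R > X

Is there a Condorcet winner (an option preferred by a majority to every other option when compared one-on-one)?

Head-to-head results (9 voters total):
R vs V: R wins 5–4.
R vs U: U wins 5–4.
R vs Q: Q wins 8–1.
R vs X: R wins 5–4.
V vs U: V wins 6–3.
V vs Q: Q wins 7–2.
V vs X: X wins 5–4.
U vs Q: Q wins 5–4.
U vs X: U wins 6–3.
Q vs X: Q wins 5–4.
Q beats each rival — R (8–1), V (7–2), U (5–4), X (5–4) — so Q is the Condorcet winner.

Yes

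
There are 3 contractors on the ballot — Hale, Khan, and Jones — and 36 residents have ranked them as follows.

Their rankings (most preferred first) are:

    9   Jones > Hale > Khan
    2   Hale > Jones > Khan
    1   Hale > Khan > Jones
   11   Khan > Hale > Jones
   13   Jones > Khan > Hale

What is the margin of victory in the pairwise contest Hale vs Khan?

12

Ballots ranking Hale above Khan: 9+2+1 = 12.
Ballots ranking Khan above Hale: 11+13 = 24.
Khan wins 24–12, a margin of 12.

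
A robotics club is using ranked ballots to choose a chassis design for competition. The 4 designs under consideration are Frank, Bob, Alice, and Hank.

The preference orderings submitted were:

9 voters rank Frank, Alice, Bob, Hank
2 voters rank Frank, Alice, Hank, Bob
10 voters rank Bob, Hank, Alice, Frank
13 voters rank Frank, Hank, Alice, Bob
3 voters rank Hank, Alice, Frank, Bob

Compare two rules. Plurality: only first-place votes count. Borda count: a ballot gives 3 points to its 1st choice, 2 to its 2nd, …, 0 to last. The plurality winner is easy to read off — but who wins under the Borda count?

Plurality first-place counts: Frank 24, Bob 10, Alice 0, Hank 3 → Frank.
Borda totals: Frank 75, Bob 39, Alice 51, Hank 57 → Frank.

Frank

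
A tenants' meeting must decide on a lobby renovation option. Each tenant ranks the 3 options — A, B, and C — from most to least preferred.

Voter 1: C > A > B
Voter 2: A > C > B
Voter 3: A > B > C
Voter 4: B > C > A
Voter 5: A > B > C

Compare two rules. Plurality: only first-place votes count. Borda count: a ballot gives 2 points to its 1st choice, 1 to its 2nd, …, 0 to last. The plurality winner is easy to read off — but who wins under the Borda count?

Plurality first-place counts: A 3, B 1, C 1 → A.
Borda totals: A 7, B 4, C 4 → A.

A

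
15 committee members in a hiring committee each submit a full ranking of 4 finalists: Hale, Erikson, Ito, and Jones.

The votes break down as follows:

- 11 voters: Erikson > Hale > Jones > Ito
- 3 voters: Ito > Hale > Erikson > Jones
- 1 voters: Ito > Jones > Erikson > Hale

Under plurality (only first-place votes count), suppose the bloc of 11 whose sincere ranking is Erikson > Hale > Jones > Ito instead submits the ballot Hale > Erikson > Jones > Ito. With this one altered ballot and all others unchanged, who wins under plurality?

First-place totals with the altered ballot: Hale 11, Erikson 0, Ito 4, Jones 0.
The switch changes the winner from Erikson to Hale.

Hale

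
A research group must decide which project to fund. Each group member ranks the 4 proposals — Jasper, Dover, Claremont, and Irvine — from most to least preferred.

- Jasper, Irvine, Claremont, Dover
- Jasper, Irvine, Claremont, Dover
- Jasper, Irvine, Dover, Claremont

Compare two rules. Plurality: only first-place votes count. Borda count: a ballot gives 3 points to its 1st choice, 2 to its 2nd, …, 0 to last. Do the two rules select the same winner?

Plurality first-place counts: Jasper 3, Dover 0, Claremont 0, Irvine 0 → Jasper.
Borda totals: Jasper 9, Dover 1, Claremont 2, Irvine 6 → Jasper.
The two rules agree on Jasper.

Yes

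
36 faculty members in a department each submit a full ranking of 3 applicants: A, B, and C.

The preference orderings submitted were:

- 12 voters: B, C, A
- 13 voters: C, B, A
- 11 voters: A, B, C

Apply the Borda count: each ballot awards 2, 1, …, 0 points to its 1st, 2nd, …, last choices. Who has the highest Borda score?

B

Borda scores:
  A: 12·0 + 13·0 + 11·2 = 22
  B: 12·2 + 13·1 + 11·1 = 48
  C: 12·1 + 13·2 + 11·0 = 38
B has the highest total.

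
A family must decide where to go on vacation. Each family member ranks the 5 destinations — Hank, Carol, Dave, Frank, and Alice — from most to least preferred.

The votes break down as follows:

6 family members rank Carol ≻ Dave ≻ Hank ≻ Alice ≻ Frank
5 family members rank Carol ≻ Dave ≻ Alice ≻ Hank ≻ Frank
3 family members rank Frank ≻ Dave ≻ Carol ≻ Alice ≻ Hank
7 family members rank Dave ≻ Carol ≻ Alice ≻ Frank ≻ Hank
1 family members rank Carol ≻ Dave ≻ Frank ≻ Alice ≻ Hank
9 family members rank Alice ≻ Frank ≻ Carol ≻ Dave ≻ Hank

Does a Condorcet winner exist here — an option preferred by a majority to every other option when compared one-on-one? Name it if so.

Head-to-head results (31 voters total):
Hank vs Carol: Carol wins 31–0.
Hank vs Dave: Dave wins 31–0.
Hank vs Frank: Frank wins 20–11.
Hank vs Alice: Alice wins 25–6.
Carol vs Dave: Carol wins 21–10.
Carol vs Frank: Carol wins 19–12.
Carol vs Alice: Carol wins 22–9.
Dave vs Frank: Dave wins 19–12.
Dave vs Alice: Dave wins 22–9.
Frank vs Alice: Alice wins 27–4.
Carol beats each rival — Hank (31–0), Dave (21–10), Frank (19–12), Alice (22–9) — so Carol is the Condorcet winner.

Carol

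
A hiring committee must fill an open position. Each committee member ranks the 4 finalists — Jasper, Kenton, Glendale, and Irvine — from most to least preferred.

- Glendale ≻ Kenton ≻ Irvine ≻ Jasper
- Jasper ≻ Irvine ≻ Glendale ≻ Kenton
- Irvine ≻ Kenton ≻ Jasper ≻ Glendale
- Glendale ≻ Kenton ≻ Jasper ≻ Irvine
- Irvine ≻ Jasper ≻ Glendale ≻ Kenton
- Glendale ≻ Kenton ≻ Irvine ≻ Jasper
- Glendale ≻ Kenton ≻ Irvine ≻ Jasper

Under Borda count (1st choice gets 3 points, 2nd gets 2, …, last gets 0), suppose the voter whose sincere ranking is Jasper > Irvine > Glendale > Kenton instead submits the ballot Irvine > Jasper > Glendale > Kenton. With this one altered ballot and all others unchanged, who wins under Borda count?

Borda totals with the altered ballot: Jasper 6, Kenton 10, Glendale 14, Irvine 12.
The winner is unchanged: still Glendale.

Glendale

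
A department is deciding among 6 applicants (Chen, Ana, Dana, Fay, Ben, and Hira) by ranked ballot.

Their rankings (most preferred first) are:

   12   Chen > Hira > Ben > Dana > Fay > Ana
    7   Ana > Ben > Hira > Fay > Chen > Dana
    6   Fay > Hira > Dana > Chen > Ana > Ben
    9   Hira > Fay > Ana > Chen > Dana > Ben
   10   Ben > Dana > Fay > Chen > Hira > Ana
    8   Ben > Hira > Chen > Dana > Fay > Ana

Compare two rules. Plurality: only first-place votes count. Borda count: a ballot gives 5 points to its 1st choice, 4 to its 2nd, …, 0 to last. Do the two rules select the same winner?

Plurality first-place counts: Chen 12, Ana 7, Dana 0, Fay 6, Ben 18, Hira 9 → Ben.
Borda totals: Chen 141, Ana 68, Dana 107, Fay 130, Ben 154, Hira 180 → Hira.
The two rules disagree: plurality picks Ben, Borda picks Hira.

No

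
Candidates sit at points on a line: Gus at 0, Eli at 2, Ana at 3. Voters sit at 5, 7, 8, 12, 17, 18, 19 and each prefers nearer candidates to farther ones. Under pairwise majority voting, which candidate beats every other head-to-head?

With single-peaked preferences on a line, the Condorcet winner is the candidate closest to the median voter.
The median voter (position 12) is closest to Ana at 3.
Check: Ana vs Gus — voters closer to Ana: 7 of 7.

Ana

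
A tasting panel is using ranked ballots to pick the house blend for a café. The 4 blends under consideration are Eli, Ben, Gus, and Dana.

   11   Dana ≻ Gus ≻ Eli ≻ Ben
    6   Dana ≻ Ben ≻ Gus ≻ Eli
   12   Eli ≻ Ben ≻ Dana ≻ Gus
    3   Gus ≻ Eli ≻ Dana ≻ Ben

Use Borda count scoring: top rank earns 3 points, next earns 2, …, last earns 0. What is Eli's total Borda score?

53

Borda scores:
  Eli: 11·1 + 6·0 + 12·3 + 3·2 = 53
  Ben: 11·0 + 6·2 + 12·2 + 3·0 = 36
  Gus: 11·2 + 6·1 + 12·0 + 3·3 = 37
  Dana: 11·3 + 6·3 + 12·1 + 3·1 = 66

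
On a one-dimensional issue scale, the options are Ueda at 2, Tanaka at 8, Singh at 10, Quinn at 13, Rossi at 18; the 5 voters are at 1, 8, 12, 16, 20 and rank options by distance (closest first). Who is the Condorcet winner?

With single-peaked preferences on a line, the Condorcet winner is the candidate closest to the median voter.
The median voter (position 12) is closest to Quinn at 13.
Check: Quinn vs Tanaka — voters closer to Quinn: 3 of 5.

Quinn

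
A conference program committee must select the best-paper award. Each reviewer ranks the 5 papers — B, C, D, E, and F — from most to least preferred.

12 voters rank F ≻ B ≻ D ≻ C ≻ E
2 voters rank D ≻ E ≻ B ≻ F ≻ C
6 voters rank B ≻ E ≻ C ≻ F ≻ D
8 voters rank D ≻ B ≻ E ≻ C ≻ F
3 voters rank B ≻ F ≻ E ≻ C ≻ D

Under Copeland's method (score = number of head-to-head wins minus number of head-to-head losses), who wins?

B

Pairwise results:
  B vs C: B wins 31–0.
  B vs D: B wins 21–10.
  B vs E: B wins 29–2.
  B vs F: B wins 19–12.
  C vs D: D wins 22–9.
  C vs E: E wins 19–12.
  C vs F: F wins 17–14.
  D vs E: D wins 22–9.
  D vs F: F wins 21–10.
  E vs F: E wins 16–15.
Copeland scores (wins − losses):
  B: 4 − 0 = 4
  C: 0 − 4 = -4
  D: 2 − 2 = 0
  E: 2 − 2 = 0
  F: 2 − 2 = 0
B has the best Copeland score.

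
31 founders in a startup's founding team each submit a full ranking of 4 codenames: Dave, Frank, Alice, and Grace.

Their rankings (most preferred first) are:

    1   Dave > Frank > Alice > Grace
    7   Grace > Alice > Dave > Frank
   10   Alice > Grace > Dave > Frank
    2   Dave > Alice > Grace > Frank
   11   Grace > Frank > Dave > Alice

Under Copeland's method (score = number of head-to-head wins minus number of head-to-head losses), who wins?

Pairwise results:
  Dave vs Frank: Dave wins 20–11.
  Dave vs Alice: Alice wins 17–14.
  Dave vs Grace: Grace wins 28–3.
  Frank vs Alice: Alice wins 19–12.
  Frank vs Grace: Grace wins 30–1.
  Alice vs Grace: Grace wins 18–13.
Copeland scores (wins − losses):
  Dave: 1 − 2 = -1
  Frank: 0 − 3 = -3
  Alice: 2 − 1 = 1
  Grace: 3 − 0 = 3
Grace has the best Copeland score.

Grace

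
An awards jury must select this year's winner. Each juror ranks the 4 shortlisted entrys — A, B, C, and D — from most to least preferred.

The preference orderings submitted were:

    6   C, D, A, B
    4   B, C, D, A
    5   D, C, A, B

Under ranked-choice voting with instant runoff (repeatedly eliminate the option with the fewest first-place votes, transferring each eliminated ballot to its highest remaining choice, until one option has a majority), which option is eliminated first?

A

Round 1: C 6, D 5, B 4, A 0. A has the fewest and is eliminated.
Round 2: C 6, D 5, B 4. B has the fewest and is eliminated.
Round 3: C 10, D 5. C has a majority.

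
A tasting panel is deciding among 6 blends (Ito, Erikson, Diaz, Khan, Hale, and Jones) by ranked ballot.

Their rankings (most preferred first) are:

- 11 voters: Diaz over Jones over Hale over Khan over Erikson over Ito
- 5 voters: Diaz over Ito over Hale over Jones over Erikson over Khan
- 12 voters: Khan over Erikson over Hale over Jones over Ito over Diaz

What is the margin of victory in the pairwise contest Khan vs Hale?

Ballots ranking Khan above Hale: 12.
Ballots ranking Hale above Khan: 11+5 = 16.
Hale wins 16–12, a margin of 4.

4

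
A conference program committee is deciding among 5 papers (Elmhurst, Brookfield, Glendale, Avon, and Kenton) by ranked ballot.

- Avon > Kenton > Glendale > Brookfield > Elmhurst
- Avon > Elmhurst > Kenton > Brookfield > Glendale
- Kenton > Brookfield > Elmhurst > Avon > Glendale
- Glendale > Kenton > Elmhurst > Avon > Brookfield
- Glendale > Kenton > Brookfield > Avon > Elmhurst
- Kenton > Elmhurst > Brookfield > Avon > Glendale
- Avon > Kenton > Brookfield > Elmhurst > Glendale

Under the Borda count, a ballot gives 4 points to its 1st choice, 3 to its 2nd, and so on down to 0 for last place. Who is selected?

Kenton

Borda scores:
  Elmhurst: 0 + 3 + 2 + 2 + 0 + 3 + 1 = 11
  Brookfield: 1 + 1 + 3 + 0 + 2 + 2 + 2 = 11
  Glendale: 2 + 0 + 0 + 4 + 4 + 0 + 0 = 10
  Avon: 4 + 4 + 1 + 1 + 1 + 1 + 4 = 16
  Kenton: 3 + 2 + 4 + 3 + 3 + 4 + 3 = 22
Kenton has the highest total.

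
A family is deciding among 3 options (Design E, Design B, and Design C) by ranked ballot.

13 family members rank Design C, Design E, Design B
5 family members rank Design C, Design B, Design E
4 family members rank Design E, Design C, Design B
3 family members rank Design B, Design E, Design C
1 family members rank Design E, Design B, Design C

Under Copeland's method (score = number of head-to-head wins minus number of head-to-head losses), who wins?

Pairwise results:
  Design E vs Design B: Design E wins 18–8.
  Design E vs Design C: Design C wins 18–8.
  Design B vs Design C: Design C wins 22–4.
Copeland scores (wins − losses):
  Design E: 1 − 1 = 0
  Design B: 0 − 2 = -2
  Design C: 2 − 0 = 2
Design C has the best Copeland score.

Design C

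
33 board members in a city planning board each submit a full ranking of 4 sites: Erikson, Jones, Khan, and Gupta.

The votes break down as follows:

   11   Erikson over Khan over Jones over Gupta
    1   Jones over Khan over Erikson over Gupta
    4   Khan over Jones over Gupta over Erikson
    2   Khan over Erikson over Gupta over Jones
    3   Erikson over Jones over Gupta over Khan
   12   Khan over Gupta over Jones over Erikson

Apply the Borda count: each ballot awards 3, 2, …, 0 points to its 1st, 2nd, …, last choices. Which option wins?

Khan

Borda scores:
  Erikson: 11·3 + 1 + 4·0 + 2·2 + 3·3 + 12·0 = 47
  Jones: 11·1 + 3 + 4·2 + 2·0 + 3·2 + 12·1 = 40
  Khan: 11·2 + 2 + 4·3 + 2·3 + 3·0 + 12·3 = 78
  Gupta: 11·0 + 0 + 4·1 + 2·1 + 3·1 + 12·2 = 33
Khan has the highest total.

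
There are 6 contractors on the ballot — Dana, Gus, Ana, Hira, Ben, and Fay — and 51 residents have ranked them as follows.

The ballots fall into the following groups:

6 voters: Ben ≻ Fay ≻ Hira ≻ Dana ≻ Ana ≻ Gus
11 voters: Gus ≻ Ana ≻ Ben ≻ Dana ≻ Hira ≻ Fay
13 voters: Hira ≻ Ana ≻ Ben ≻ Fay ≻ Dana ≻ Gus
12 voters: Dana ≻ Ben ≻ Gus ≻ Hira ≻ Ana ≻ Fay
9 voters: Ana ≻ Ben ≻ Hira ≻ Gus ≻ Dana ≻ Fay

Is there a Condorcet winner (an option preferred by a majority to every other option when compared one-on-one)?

Head-to-head results (51 voters total):
Dana vs Gus: Dana wins 31–20.
Dana vs Ana: Ana wins 33–18.
Dana vs Hira: Hira wins 28–23.
Dana vs Ben: Ben wins 39–12.
Dana vs Fay: Dana wins 32–19.
Gus vs Ana: Ana wins 28–23.
Gus vs Hira: Hira wins 28–23.
Gus vs Ben: Ben wins 40–11.
Gus vs Fay: Gus wins 32–19.
Ana vs Hira: Hira wins 31–20.
Ana vs Ben: Ana wins 33–18.
Ana vs Fay: Ana wins 45–6.
Hira vs Ben: Ben wins 38–13.
Hira vs Fay: Hira wins 45–6.
Ben vs Fay: Ben wins 51–0.
No candidate beats all others: Ana beats Ben beats Hira beats Ana, a majority cycle.

No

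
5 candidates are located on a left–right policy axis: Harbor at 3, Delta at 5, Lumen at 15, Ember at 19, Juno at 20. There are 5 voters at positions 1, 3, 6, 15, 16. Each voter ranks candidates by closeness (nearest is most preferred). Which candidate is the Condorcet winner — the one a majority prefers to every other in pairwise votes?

Delta

With single-peaked preferences on a line, the Condorcet winner is the candidate closest to the median voter.
The median voter (position 6) is closest to Delta at 5.
Check: Delta vs Ember — voters closer to Delta: 3 of 5.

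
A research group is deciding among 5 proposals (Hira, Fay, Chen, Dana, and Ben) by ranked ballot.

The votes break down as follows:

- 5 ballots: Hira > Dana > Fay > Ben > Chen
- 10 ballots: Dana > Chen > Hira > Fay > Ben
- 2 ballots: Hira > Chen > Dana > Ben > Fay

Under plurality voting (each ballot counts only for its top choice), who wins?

First-place vote totals:
  Hira: 7
  Fay: 0
  Chen: 0
  Dana: 10
  Ben: 0
Dana has the most first-place votes.

Dana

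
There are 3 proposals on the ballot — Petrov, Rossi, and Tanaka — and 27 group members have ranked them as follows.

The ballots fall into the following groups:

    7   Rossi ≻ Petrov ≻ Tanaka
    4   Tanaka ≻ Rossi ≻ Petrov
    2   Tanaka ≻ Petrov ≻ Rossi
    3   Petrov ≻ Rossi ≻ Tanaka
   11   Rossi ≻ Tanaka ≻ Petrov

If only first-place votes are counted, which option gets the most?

Rossi

First-place vote totals:
  Petrov: 3
  Rossi: 18
  Tanaka: 6
Rossi has the most first-place votes.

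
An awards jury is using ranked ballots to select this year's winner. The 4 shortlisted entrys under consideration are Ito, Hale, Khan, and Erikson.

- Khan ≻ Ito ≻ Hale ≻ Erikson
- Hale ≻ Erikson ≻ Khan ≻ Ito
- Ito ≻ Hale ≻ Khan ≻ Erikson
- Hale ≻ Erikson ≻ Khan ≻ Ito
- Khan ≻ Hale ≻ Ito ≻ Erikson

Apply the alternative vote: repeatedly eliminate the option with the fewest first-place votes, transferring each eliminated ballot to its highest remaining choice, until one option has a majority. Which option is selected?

Round 1: Hale 2, Khan 2, Ito 1, Erikson 0. Erikson has the fewest and is eliminated.
Round 2: Hale 2, Khan 2, Ito 1. Ito has the fewest and is eliminated.
Round 3: Hale 3, Khan 2. Hale has a majority.

Hale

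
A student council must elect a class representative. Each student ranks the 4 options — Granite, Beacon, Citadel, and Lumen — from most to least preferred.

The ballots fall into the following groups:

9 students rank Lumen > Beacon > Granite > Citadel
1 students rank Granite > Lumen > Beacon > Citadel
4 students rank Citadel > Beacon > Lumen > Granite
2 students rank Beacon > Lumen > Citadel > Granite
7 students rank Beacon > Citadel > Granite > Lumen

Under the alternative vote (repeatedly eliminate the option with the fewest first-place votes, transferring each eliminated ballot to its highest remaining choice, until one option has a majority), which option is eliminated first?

Granite

Round 1: Beacon 9, Lumen 9, Citadel 4, Granite 1. Granite has the fewest and is eliminated.
Round 2: Lumen 10, Beacon 9, Citadel 4. Citadel has the fewest and is eliminated.
Round 3: Beacon 13, Lumen 10. Beacon has a majority.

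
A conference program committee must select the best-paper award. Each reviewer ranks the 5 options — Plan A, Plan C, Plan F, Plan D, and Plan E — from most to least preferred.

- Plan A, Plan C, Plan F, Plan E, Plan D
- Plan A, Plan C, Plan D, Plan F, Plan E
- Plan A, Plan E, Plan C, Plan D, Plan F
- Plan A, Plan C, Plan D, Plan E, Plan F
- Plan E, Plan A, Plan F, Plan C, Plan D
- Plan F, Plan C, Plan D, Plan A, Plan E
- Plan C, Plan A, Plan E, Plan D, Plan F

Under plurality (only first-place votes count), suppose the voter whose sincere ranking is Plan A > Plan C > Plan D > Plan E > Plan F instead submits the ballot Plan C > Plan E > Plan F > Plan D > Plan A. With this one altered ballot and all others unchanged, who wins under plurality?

First-place totals with the altered ballot: Plan A 3, Plan C 2, Plan F 1, Plan D 0, Plan E 1.
The winner is unchanged: still Plan A.

Plan A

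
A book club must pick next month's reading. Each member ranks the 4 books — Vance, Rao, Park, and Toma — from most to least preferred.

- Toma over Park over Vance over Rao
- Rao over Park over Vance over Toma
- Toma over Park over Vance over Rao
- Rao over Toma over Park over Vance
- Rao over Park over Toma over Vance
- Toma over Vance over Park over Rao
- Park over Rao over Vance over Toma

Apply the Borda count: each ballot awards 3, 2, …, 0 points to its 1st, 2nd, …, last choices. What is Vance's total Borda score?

Borda scores:
  Vance: 1 + 1 + 1 + 0 + 0 + 2 + 1 = 6
  Rao: 0 + 3 + 0 + 3 + 3 + 0 + 2 = 11
  Park: 2 + 2 + 2 + 1 + 2 + 1 + 3 = 13
  Toma: 3 + 0 + 3 + 2 + 1 + 3 + 0 = 12

6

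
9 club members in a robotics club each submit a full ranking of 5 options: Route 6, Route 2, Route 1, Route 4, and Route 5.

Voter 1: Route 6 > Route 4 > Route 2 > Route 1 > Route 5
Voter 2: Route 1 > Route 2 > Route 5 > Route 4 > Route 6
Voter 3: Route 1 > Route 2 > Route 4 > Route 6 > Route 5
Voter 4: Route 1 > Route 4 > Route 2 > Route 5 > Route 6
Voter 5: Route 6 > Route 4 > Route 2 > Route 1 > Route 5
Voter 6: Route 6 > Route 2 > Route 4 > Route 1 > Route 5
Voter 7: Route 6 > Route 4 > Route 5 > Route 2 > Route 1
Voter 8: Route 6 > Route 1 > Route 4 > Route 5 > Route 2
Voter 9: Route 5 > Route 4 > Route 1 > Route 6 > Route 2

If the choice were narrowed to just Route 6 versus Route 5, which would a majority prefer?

Ballots ranking Route 6 above Route 5: 6.
Ballots ranking Route 5 above Route 6: 3.
Route 6 wins the head-to-head, 6–3.

Route 6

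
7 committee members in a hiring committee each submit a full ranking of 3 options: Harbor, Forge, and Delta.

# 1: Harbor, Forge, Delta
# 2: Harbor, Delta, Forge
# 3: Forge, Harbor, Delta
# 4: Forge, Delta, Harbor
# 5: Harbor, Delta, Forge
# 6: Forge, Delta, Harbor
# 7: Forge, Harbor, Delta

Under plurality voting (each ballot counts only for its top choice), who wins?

Forge

First-place vote totals:
  Harbor: 3
  Forge: 4
  Delta: 0
Forge has the most first-place votes.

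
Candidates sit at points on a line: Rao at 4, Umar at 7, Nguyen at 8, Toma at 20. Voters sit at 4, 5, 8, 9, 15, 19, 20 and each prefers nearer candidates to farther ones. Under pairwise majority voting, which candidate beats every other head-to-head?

Nguyen

With single-peaked preferences on a line, the Condorcet winner is the candidate closest to the median voter.
The median voter (position 9) is closest to Nguyen at 8.
Check: Nguyen vs Umar — voters closer to Nguyen: 5 of 7.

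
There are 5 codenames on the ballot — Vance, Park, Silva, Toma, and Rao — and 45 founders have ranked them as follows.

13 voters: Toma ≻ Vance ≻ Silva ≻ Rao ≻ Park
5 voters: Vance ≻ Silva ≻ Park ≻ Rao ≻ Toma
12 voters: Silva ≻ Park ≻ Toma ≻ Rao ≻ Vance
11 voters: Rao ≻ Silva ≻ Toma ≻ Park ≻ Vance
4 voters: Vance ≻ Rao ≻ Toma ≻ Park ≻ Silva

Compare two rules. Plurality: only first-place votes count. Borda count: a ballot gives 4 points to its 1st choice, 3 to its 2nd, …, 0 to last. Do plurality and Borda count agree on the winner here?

No

Plurality first-place counts: Vance 9, Park 0, Silva 12, Toma 13, Rao 11 → Toma.
Borda totals: Vance 75, Park 61, Silva 122, Toma 106, Rao 86 → Silva.
The two rules disagree: plurality picks Toma, Borda picks Silva.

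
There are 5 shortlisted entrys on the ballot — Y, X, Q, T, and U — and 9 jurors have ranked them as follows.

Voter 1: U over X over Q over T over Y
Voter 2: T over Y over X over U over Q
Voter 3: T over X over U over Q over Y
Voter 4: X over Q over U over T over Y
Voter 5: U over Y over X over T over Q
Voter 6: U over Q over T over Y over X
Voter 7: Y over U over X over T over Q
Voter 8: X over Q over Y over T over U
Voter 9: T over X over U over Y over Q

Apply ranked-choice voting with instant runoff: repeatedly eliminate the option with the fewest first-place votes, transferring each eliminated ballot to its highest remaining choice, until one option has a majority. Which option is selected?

Round 1: T 3, U 3, X 2, Y 1, Q 0. Q has the fewest and is eliminated.
Round 2: T 3, U 3, X 2, Y 1. Y has the fewest and is eliminated.
Round 3: U 4, T 3, X 2. X has the fewest and is eliminated.
Round 4: U 5, T 4. U has a majority.

U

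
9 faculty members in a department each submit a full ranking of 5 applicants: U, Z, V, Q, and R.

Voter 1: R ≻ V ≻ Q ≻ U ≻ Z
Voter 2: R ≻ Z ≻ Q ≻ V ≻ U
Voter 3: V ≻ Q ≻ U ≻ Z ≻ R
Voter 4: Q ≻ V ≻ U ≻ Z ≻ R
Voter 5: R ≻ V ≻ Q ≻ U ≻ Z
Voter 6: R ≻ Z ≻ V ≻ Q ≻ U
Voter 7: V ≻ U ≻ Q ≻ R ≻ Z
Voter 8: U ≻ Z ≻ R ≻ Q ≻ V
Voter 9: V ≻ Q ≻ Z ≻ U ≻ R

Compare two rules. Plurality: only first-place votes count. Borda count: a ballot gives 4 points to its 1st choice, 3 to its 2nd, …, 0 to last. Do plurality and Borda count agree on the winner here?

Plurality first-place counts: U 1, Z 0, V 3, Q 1, R 4 → R.
Borda totals: U 14, Z 13, V 24, Q 20, R 19 → V.
The two rules disagree: plurality picks R, Borda picks V.

No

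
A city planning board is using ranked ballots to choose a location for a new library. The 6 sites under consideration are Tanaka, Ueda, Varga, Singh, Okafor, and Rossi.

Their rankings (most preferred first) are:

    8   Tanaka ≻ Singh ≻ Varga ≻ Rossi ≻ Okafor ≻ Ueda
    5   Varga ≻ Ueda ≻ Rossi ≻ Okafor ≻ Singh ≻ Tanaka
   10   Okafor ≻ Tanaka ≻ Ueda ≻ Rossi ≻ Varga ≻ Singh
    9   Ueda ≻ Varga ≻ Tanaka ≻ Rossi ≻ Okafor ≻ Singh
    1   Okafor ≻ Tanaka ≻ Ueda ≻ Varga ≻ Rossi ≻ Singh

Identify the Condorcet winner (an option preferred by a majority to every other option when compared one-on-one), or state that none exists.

Head-to-head results (33 voters total):
Tanaka vs Ueda: Tanaka wins 19–14.
Tanaka vs Varga: Tanaka wins 19–14.
Tanaka vs Singh: Tanaka wins 28–5.
Tanaka vs Okafor: Tanaka wins 17–16.
Tanaka vs Rossi: Tanaka wins 28–5.
Ueda vs Varga: Ueda wins 20–13.
Ueda vs Singh: Ueda wins 25–8.
Ueda vs Okafor: Okafor wins 19–14.
Ueda vs Rossi: Ueda wins 25–8.
Varga vs Singh: Varga wins 25–8.
Varga vs Okafor: Varga wins 22–11.
Varga vs Rossi: Varga wins 23–10.
Singh vs Okafor: Okafor wins 25–8.
Singh vs Rossi: Rossi wins 25–8.
Okafor vs Rossi: Rossi wins 22–11.
Tanaka beats each rival — Ueda (19–14), Varga (19–14), Singh (28–5), Okafor (17–16), Rossi (28–5) — so Tanaka is the Condorcet winner.

Tanaka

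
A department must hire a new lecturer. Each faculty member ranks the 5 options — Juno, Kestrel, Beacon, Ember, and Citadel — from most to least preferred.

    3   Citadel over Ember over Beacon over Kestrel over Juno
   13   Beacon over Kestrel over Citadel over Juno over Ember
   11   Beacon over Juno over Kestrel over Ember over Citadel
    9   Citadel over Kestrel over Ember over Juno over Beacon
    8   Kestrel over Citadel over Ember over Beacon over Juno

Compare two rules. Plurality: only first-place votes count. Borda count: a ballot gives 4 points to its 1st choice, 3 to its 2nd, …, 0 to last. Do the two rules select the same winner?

No

Plurality first-place counts: Juno 0, Kestrel 8, Beacon 24, Ember 0, Citadel 12 → Beacon.
Borda totals: Juno 55, Kestrel 123, Beacon 110, Ember 54, Citadel 98 → Kestrel.
The two rules disagree: plurality picks Beacon, Borda picks Kestrel.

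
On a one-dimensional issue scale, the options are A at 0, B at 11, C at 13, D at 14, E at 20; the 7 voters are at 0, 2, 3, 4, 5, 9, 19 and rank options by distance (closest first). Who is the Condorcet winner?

A

With single-peaked preferences on a line, the Condorcet winner is the candidate closest to the median voter.
The median voter (position 4) is closest to A at 0.
Check: A vs E — voters closer to A: 6 of 7.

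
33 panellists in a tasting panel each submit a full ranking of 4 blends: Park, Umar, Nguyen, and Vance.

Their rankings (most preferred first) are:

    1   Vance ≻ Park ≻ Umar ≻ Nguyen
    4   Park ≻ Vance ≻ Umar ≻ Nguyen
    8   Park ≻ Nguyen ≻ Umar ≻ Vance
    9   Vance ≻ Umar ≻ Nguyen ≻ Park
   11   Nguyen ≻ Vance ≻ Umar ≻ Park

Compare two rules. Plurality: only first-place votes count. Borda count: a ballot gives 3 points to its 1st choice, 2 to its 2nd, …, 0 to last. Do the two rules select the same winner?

No

Plurality first-place counts: Park 12, Umar 0, Nguyen 11, Vance 10 → Park.
Borda totals: Park 38, Umar 42, Nguyen 58, Vance 60 → Vance.
The two rules disagree: plurality picks Park, Borda picks Vance.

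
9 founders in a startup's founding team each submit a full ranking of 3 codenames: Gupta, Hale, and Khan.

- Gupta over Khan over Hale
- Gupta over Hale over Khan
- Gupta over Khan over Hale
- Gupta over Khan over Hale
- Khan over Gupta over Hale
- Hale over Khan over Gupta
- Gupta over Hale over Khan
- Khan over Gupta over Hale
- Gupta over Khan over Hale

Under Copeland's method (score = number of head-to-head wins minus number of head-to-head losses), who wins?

Pairwise results:
  Gupta vs Hale: Gupta wins 8–1.
  Gupta vs Khan: Gupta wins 6–3.
  Hale vs Khan: Khan wins 6–3.
Copeland scores (wins − losses):
  Gupta: 2 − 0 = 2
  Hale: 0 − 2 = -2
  Khan: 1 − 1 = 0
Gupta has the best Copeland score.

Gupta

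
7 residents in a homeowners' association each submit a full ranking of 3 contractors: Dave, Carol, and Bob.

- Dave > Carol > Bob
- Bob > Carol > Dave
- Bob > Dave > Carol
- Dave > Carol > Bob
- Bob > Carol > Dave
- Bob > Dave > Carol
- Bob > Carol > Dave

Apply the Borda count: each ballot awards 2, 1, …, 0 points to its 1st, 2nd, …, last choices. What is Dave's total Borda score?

Borda scores:
  Dave: 2 + 0 + 1 + 2 + 0 + 1 + 0 = 6
  Carol: 1 + 1 + 0 + 1 + 1 + 0 + 1 = 5
  Bob: 0 + 2 + 2 + 0 + 2 + 2 + 2 = 10

6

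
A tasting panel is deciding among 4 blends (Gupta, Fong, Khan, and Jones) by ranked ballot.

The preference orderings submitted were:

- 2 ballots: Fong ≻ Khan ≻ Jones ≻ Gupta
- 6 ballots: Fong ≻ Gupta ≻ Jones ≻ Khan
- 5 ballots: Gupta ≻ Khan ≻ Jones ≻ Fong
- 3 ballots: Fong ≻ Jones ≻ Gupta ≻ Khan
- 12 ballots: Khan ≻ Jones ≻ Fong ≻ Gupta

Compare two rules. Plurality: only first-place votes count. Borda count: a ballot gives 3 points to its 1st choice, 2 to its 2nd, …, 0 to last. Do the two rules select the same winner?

Plurality first-place counts: Gupta 5, Fong 11, Khan 12, Jones 0 → Khan.
Borda totals: Gupta 30, Fong 45, Khan 50, Jones 43 → Khan.
The two rules agree on Khan.

Yes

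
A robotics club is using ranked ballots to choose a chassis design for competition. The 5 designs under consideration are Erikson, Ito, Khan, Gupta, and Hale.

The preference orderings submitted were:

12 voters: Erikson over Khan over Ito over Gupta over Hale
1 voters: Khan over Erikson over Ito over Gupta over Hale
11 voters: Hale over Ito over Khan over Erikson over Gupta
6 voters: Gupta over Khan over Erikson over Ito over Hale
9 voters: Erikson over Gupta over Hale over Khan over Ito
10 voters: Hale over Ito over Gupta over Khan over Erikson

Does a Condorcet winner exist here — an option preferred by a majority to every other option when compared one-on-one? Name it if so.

Head-to-head results (49 voters total):
Erikson vs Ito: Erikson wins 28–21.
Erikson vs Khan: Khan wins 28–21.
Erikson vs Gupta: Erikson wins 33–16.
Erikson vs Hale: Erikson wins 28–21.
Ito vs Khan: Khan wins 28–21.
Ito vs Gupta: Ito wins 34–15.
Ito vs Hale: Hale wins 30–19.
Khan vs Gupta: Gupta wins 25–24.
Khan vs Hale: Hale wins 30–19.
Gupta vs Hale: Gupta wins 28–21.
No candidate beats all others: Erikson beats Gupta beats Khan beats Erikson, a majority cycle.

No Condorcet winner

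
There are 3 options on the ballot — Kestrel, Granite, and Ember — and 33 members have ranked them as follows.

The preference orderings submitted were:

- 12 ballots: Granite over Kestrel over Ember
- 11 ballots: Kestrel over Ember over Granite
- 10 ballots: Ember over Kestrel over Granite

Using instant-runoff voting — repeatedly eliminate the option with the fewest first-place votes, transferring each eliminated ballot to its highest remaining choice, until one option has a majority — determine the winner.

Round 1: Granite 12, Kestrel 11, Ember 10. Ember has the fewest and is eliminated.
Round 2: Kestrel 21, Granite 12. Kestrel has a majority.

Kestrel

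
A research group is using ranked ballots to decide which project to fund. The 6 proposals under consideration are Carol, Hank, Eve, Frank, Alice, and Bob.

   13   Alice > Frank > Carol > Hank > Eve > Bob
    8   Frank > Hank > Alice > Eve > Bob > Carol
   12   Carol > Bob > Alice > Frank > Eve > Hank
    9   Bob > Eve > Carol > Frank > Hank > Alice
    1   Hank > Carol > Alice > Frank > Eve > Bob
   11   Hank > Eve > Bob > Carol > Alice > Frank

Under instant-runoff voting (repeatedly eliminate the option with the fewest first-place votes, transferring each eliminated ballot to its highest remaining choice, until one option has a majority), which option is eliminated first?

Round 1: Alice 13, Carol 12, Hank 12, Bob 9, Frank 8, Eve 0. Eve has the fewest and is eliminated.
Round 2: Alice 13, Carol 12, Hank 12, Bob 9, Frank 8. Frank has the fewest and is eliminated.
Round 3: Hank 20, Alice 13, Carol 12, Bob 9. Bob has the fewest and is eliminated.
Round 4: Carol 21, Hank 20, Alice 13. Alice has the fewest and is eliminated.
Round 5: Carol 34, Hank 20. Carol has a majority.

Eve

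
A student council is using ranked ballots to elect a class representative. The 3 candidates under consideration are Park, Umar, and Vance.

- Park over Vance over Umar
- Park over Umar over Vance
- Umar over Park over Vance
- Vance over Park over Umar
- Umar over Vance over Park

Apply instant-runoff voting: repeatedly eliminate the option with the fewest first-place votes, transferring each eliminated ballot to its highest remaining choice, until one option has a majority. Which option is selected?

Park

Round 1: Park 2, Umar 2, Vance 1. Vance has the fewest and is eliminated.
Round 2: Park 3, Umar 2. Park has a majority.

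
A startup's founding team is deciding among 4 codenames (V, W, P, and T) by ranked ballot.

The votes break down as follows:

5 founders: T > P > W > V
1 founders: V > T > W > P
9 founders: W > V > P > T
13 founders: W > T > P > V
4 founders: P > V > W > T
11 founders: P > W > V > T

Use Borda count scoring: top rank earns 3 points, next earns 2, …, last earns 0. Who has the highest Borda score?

W

Borda scores:
  V: 5·0 + 3 + 9·2 + 13·0 + 4·2 + 11·1 = 40
  W: 5·1 + 1 + 9·3 + 13·3 + 4·1 + 11·2 = 98
  P: 5·2 + 0 + 9·1 + 13·1 + 4·3 + 11·3 = 77
  T: 5·3 + 2 + 9·0 + 13·2 + 4·0 + 11·0 = 43
W has the highest total.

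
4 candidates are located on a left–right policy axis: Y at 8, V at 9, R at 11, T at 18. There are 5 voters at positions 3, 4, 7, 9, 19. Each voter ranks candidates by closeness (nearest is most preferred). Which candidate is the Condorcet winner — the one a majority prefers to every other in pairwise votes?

With single-peaked preferences on a line, the Condorcet winner is the candidate closest to the median voter.
The median voter (position 7) is closest to Y at 8.
Check: Y vs R — voters closer to Y: 4 of 5.

Y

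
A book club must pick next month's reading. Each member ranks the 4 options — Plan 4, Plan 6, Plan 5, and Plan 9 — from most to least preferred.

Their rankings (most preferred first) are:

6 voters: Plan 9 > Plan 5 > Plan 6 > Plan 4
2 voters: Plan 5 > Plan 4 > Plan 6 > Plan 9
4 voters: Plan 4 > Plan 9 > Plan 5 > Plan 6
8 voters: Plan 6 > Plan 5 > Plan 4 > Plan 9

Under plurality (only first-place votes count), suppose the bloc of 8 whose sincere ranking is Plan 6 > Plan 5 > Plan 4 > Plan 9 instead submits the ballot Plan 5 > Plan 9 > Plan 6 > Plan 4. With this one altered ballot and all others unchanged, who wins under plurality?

Plan 5

First-place totals with the altered ballot: Plan 4 4, Plan 6 0, Plan 5 10, Plan 9 6.
The switch changes the winner from Plan 6 to Plan 5.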